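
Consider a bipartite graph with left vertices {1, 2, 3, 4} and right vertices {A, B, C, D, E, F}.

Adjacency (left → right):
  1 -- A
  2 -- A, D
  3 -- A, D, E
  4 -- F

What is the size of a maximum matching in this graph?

4

One maximum matching: 1–A, 2–D, 3–E, 4–F.
All 4 left vertices are matched, so no larger matching exists.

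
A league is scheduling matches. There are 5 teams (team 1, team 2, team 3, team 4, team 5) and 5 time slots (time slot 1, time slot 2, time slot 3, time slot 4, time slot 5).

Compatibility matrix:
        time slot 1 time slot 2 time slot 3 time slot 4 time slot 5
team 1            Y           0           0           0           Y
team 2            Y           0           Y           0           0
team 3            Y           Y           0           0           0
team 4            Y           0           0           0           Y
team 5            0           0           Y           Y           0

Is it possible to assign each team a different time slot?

Yes

A valid assignment of size 5: team 1→time slot 1, team 2→time slot 3, team 3→time slot 2, team 4→time slot 5, team 5→time slot 4.
Every team is matched, so this is a perfect matching.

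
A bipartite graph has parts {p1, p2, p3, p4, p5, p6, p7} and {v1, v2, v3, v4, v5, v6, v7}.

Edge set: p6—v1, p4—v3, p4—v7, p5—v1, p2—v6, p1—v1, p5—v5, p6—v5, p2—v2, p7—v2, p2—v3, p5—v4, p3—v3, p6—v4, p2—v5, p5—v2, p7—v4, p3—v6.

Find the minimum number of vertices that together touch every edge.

7

{p1, p2, p3, p4, p5, p6, p7} is a vertex cover of size 7: every edge has an endpoint in this set.
No smaller cover exists because p1–v1, p2–v6, p3–v3, p4–v7, p5–v4, p6–v5, p7–v2 is a matching of size 7, and a cover must include an endpoint of each of these disjoint edges (König's theorem).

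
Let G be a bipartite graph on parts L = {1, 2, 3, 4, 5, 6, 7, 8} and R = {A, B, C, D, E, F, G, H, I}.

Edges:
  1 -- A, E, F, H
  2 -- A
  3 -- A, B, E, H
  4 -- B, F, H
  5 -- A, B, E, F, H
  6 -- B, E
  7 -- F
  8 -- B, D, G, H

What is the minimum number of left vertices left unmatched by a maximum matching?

A valid assignment of size 6: 1-H, 2-A, 3-B, 4-F, 5-E, 8-G.
The set {1, 2, 3, 4, 5, 6, 7} has only 5 neighbours ({A, B, E, F, H}), so by Hall's theorem at most 6 of the 8 left vertices can be matched.
That matches 6 of the 8, leaving 2 unmatched; no matching can do better.

2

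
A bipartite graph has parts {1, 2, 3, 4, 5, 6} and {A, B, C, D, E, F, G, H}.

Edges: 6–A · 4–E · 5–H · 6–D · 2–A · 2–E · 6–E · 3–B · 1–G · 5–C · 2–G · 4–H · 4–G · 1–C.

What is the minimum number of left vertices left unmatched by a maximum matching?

A valid assignment of size 6: 1→G, 2→A, 3→B, 4→H, 5→C, 6→E.
This saturates every left vertex, so 6 is the maximum.
That matches 6 of the 6, leaving 0 unmatched; no matching can do better.

0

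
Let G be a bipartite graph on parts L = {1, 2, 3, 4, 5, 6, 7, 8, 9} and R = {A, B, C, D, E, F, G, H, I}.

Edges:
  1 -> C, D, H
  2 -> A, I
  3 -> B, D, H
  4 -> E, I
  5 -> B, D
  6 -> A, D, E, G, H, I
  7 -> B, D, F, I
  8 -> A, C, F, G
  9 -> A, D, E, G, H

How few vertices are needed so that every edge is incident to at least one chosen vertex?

9

{1, 2, 3, 4, 5, 6, 7, 8, 9} is a vertex cover of size 9: every edge has an endpoint in this set.
No smaller cover exists because 1–C, 2–I, 3–H, 4–E, 5–D, 6–A, 7–B, 8–F, 9–G is a matching of size 9, and a cover must include an endpoint of each of these disjoint edges (König's theorem).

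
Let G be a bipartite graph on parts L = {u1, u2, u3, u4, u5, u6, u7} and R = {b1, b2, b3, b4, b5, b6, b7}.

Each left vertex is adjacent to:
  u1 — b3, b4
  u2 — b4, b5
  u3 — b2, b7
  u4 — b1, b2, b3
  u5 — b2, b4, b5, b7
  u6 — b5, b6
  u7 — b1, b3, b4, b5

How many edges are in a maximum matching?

7

For example, pair u1-b4, u2-b5, u3-b2, u4-b1, u5-b7, u6-b6, u7-b3.
All 7 left vertices are matched, so no larger matching exists.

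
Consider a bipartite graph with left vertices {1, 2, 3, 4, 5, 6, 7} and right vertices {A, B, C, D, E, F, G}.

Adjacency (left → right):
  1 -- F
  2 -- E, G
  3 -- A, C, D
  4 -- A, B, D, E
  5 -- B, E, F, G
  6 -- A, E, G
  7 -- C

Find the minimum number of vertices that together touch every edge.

7

{1, 2, 3, 4, 5, 6, 7} is a vertex cover of size 7: every edge has an endpoint in this set.
No smaller cover exists because 1–F, 2–G, 3–D, 4–B, 5–E, 6–A, 7–C is a matching of size 7, and a cover must include an endpoint of each of these disjoint edges (König's theorem).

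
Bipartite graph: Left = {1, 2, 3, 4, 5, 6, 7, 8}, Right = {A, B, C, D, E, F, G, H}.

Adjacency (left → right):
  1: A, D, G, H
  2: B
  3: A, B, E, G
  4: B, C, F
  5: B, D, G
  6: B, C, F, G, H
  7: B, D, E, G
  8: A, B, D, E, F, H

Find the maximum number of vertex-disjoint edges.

8

A valid assignment of size 8: 1→H, 2→B, 3→G, 4→C, 5→D, 6→F, 7→E, 8→A.
This saturates every left vertex, so 8 is the maximum.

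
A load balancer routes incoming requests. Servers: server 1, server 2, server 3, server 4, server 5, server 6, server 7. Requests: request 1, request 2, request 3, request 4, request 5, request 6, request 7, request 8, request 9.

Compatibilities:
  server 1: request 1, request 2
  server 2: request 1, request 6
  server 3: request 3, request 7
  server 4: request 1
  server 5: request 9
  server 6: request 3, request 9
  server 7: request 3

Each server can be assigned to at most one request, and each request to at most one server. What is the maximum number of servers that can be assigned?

6

A valid assignment of size 6: server 1–request 2, server 2–request 6, server 3–request 7, server 4–request 1, server 5–request 9, server 6–request 3.
The set {server 5, server 6, server 7} has only 2 neighbours ({request 3, request 9}), so by Hall's theorem at most 6 of the 7 servers can be matched.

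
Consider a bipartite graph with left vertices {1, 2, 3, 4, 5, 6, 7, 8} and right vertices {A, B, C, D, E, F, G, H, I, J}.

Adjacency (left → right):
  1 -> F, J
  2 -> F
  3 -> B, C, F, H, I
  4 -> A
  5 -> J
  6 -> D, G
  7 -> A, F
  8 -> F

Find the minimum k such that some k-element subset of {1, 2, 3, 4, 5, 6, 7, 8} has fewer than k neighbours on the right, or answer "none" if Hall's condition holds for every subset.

Take S = {2, 8}. Its neighbourhood is {F}, so |N(S)| = 1 < |S| = 2.
No single vertex violates Hall's condition since each has at least one neighbour, so 2 is the minimum.

2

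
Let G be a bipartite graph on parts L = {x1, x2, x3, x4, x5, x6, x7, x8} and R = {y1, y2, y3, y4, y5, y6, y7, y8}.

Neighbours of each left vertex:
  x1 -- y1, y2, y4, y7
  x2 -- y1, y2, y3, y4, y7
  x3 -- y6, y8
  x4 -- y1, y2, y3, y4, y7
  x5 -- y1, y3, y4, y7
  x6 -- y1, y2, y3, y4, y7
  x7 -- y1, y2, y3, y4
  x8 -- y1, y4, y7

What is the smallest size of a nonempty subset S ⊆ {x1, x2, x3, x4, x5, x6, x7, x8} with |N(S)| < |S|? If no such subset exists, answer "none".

6

Take S = {x1, x2, x4, x5, x6, x7}. Its neighbourhood is {y1, y2, y3, y4, y7}, so |N(S)| = 5 < |S| = 6.
Every subset of size less than 6 has at least as many neighbours as members, so 6 is the minimum.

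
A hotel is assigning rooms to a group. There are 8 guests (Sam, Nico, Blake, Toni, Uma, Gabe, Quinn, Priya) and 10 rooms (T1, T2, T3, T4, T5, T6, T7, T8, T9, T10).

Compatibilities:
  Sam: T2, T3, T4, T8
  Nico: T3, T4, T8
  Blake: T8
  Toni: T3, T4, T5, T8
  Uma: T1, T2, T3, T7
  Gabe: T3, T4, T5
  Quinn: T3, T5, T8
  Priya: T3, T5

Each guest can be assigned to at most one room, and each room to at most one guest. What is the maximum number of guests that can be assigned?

One maximum matching: Sam→T2, Nico→T3, Blake→T8, Toni→T4, Uma→T7, Gabe→T5.
The set {Nico, Blake, Toni, Gabe, Quinn, Priya} has only 4 neighbours ({T3, T4, T5, T8}), so by Hall's theorem at most 6 of the 8 guests can be matched.

6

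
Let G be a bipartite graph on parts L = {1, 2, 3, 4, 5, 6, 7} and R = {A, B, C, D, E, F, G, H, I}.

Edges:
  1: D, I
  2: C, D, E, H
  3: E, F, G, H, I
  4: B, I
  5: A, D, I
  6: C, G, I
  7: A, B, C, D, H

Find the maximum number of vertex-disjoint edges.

One maximum matching: 1–D, 2–E, 3–G, 4–B, 5–I, 6–C, 7–A.
This saturates every left vertex, so 7 is the maximum.

7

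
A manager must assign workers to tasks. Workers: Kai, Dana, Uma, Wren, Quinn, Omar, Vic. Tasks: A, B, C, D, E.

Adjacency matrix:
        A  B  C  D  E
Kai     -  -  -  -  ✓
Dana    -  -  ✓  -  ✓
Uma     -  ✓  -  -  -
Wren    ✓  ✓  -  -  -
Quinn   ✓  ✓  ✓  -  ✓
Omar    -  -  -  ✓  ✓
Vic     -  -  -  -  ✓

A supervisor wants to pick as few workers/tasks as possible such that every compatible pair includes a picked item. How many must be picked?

The 5 edges Kai–E, Dana–C, Uma–B, Wren–A, Omar–D form a matching, so any vertex cover needs at least 5 vertices (one per matched edge).
Conversely {Omar, A, B, C, E} meets every edge and has exactly 5 vertices, so 5 is optimal.

5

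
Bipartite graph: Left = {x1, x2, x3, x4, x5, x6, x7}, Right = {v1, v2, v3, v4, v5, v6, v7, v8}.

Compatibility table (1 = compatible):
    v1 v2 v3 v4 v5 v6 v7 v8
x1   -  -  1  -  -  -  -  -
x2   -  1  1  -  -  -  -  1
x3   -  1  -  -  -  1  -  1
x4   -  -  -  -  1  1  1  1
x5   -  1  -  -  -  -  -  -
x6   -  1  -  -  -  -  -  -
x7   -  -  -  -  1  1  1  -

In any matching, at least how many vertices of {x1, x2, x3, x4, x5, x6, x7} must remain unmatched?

1

For example, pair x1→v3, x2→v8, x3→v6, x4→v5, x5→v2, x7→v7.
The set {x5, x6} has only 1 neighbour ({v2}), so by Hall's theorem at most 6 of the 7 left vertices can be matched.
That matches 6 of the 7, leaving 1 unmatched; no matching can do better.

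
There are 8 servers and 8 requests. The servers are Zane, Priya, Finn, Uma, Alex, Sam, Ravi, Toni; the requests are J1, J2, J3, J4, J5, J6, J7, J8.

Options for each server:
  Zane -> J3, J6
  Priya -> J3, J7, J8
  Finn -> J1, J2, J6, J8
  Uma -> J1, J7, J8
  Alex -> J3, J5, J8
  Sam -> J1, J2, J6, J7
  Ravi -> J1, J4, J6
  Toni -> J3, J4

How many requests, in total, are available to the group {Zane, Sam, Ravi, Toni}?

6

The union of neighbours of {Zane, Sam, Ravi, Toni} is {J1, J2, J3, J4, J6, J7}, which has 6 elements.
Since |N(S)| = 6 ≥ |S| = 4, Hall's condition holds for this subset.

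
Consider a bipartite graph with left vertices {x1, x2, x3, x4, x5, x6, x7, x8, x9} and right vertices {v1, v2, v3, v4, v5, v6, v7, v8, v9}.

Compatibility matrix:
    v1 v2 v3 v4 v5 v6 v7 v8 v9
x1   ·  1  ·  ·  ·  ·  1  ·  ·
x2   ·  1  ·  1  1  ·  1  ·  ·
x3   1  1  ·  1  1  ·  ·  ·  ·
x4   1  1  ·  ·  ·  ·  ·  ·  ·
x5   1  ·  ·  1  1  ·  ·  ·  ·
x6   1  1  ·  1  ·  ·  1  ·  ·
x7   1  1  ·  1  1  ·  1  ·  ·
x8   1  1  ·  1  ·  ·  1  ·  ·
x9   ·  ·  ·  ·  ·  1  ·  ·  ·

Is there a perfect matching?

No

The set {x1, x2, x3, x4, x5, x6, x7, x8} has only 5 neighbours ({v1, v2, v4, v5, v7}), so by Hall's theorem at most 6 of the 9 left vertices can be matched.
Hence no matching covers every left vertex.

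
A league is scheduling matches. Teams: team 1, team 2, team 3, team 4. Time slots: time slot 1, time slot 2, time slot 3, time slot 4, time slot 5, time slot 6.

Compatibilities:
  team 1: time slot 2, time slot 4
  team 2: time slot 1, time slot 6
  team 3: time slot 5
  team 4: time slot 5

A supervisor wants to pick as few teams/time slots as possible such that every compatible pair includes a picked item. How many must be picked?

3

A maximum matching has 3 edges (e.g. team 1–time slot 4, team 2–time slot 6, team 3–time slot 5).
By König's theorem the minimum vertex cover has the same size. One such cover is {team 1, team 2, time slot 5}.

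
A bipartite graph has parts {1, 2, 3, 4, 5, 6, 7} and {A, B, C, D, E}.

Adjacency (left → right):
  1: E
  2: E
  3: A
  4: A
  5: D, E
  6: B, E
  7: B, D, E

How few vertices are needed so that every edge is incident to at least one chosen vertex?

The 4 edges 1–E, 3–A, 5–D, 6–B form a matching, so any vertex cover needs at least 4 vertices (one per matched edge).
Conversely {A, B, D, E} meets every edge and has exactly 4 vertices, so 4 is optimal.

4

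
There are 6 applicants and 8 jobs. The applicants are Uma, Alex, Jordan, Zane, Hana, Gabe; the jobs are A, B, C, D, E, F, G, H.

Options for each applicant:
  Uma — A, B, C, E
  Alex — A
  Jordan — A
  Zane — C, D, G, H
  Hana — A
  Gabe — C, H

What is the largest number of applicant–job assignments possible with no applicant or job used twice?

A valid assignment of size 4: Uma→B, Alex→A, Zane→G, Gabe→C.
The set {Alex, Jordan, Hana} has only 1 neighbour ({A}), so by Hall's theorem at most 4 of the 6 applicants can be matched.

4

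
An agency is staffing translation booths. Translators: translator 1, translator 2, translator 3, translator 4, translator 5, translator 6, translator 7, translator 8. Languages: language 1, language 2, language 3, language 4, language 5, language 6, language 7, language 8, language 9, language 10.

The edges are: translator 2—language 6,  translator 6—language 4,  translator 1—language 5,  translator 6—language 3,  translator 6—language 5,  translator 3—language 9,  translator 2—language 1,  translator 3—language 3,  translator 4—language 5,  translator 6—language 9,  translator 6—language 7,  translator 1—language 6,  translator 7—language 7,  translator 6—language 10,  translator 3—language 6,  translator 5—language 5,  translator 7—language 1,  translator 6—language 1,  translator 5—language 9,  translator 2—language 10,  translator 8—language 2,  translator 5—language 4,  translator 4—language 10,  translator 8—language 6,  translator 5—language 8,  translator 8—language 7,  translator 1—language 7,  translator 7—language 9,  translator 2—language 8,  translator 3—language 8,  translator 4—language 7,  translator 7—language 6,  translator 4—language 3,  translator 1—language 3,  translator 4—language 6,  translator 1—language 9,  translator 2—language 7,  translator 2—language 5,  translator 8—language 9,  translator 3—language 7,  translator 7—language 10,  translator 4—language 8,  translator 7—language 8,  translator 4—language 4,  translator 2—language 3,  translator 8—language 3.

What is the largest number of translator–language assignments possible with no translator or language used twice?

8

One maximum matching: translator 1→language 9, translator 2→language 10, translator 3→language 3, translator 4→language 6, translator 5→language 4, translator 6→language 7, translator 7→language 8, translator 8→language 2.
All 8 translators are matched, so no larger matching exists.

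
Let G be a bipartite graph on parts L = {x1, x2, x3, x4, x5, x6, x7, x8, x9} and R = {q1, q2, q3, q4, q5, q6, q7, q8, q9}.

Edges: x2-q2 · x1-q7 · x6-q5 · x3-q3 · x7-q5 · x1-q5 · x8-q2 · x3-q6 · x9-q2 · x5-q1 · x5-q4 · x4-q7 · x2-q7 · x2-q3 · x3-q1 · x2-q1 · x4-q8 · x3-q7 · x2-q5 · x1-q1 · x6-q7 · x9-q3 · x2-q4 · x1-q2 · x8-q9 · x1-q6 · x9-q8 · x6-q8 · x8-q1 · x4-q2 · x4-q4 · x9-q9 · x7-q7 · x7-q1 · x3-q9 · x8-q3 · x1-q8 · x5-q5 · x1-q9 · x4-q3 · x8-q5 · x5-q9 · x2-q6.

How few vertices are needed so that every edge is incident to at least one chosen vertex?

9

The 9 edges x1–q9, x2–q6, x3–q3, x4–q2, x5–q4, x6–q7, x7–q5, x8–q1, x9–q8 form a matching, so any vertex cover needs at least 9 vertices (one per matched edge).
Conversely {x1, x2, x3, x4, x5, x6, x7, x8, x9} meets every edge and has exactly 9 vertices, so 9 is optimal.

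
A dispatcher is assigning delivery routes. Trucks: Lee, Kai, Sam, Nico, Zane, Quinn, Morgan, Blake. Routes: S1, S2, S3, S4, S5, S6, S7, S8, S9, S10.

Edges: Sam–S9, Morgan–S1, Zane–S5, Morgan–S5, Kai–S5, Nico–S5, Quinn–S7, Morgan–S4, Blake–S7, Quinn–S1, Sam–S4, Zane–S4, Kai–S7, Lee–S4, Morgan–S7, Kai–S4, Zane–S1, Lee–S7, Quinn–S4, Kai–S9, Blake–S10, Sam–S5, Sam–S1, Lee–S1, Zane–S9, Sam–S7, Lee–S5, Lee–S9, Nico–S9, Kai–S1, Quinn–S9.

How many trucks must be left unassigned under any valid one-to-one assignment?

For example, pair Lee-S9, Kai-S1, Sam-S7, Nico-S5, Zane-S4, Blake-S10.
The set {Lee, Kai, Sam, Nico, Zane, Quinn, Morgan} has only 5 neighbours ({S1, S4, S5, S7, S9}), so by Hall's theorem at most 6 of the 8 trucks can be matched.
That matches 6 of the 8, leaving 2 unmatched; no matching can do better.

2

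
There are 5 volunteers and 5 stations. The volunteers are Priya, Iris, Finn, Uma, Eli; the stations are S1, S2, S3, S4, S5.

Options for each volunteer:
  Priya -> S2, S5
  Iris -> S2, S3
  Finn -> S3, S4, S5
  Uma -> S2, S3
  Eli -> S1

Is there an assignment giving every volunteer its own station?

A valid assignment of size 5: Priya→S5, Iris→S3, Finn→S4, Uma→S2, Eli→S1.
All 5 volunteers are covered.

Yes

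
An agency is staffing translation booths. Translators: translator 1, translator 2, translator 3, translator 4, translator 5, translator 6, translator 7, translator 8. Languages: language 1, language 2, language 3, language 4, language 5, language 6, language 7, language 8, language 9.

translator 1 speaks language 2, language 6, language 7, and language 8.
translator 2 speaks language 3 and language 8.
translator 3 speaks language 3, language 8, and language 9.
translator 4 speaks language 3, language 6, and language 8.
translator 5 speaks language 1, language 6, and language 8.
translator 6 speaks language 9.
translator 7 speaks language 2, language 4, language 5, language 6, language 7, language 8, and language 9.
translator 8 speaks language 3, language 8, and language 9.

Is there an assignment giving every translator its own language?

No

The set {translator 2, translator 3, translator 6, translator 8} has only 3 neighbours ({language 3, language 8, language 9}), so by Hall's theorem at most 7 of the 8 translators can be matched.
Hence no matching covers every translator.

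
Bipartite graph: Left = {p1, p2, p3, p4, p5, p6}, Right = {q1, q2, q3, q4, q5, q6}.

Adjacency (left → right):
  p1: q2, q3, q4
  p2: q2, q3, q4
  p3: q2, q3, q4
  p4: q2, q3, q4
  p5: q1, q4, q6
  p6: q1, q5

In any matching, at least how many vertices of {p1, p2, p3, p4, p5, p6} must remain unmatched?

One maximum matching: p1–q3, p2–q4, p3–q2, p5–q6, p6–q5.
The set {p1, p2, p3, p4} has only 3 neighbours ({q2, q3, q4}), so by Hall's theorem at most 5 of the 6 left vertices can be matched.
That matches 5 of the 6, leaving 1 unmatched; no matching can do better.

1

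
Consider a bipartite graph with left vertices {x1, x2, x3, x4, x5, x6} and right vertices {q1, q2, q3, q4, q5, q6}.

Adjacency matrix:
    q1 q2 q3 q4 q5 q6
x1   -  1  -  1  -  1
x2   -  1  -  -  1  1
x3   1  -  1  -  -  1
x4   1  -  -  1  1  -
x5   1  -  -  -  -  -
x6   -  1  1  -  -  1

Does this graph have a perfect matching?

Yes

A valid assignment of size 6: x1-q2, x2-q5, x3-q3, x4-q4, x5-q1, x6-q6.
All 6 left vertices are covered.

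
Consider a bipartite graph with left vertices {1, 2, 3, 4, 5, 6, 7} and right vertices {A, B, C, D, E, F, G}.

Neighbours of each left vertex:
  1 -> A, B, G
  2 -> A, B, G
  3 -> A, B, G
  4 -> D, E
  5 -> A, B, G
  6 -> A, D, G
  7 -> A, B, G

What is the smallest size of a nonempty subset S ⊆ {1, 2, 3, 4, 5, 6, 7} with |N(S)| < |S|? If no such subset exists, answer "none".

4

Take S = {1, 2, 3, 5}. Its neighbourhood is {A, B, G}, so |N(S)| = 3 < |S| = 4.
Every subset of size less than 4 has at least as many neighbours as members, so 4 is the minimum.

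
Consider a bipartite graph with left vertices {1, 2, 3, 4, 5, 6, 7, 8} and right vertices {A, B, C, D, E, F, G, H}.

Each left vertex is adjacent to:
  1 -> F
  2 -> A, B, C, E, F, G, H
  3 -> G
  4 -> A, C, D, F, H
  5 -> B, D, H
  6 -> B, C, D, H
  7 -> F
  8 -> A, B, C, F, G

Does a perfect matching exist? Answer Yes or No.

No

The set {1, 7} has only 1 neighbour ({F}), so by Hall's theorem at most 7 of the 8 left vertices can be matched.
Hence no matching covers every left vertex.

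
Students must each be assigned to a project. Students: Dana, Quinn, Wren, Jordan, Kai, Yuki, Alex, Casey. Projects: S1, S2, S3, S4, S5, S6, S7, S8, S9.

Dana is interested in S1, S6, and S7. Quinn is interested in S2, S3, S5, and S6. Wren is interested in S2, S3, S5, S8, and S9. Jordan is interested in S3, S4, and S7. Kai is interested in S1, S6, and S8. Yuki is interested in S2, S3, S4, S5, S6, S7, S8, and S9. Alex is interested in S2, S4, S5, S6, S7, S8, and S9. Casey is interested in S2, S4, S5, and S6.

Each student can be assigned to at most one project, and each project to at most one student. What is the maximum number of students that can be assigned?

One maximum matching: Dana-S1, Quinn-S3, Wren-S9, Jordan-S4, Kai-S8, Yuki-S6, Alex-S7, Casey-S2.
This saturates every student, so 8 is the maximum.

8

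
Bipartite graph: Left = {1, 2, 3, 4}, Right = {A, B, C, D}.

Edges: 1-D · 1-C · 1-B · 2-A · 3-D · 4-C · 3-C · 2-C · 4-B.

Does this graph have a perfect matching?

Yes

For example, pair 1-C, 2-A, 3-D, 4-B.
All 4 left vertices are covered.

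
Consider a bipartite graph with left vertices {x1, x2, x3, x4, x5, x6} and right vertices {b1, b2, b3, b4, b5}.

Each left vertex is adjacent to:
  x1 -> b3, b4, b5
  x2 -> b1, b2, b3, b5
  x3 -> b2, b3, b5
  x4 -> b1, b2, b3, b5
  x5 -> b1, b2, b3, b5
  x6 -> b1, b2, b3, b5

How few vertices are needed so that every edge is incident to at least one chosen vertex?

The 5 edges x1–b4, x2–b1, x3–b5, x4–b2, x5–b3 form a matching, so any vertex cover needs at least 5 vertices (one per matched edge).
Conversely {x1, b1, b2, b3, b5} meets every edge and has exactly 5 vertices, so 5 is optimal.

5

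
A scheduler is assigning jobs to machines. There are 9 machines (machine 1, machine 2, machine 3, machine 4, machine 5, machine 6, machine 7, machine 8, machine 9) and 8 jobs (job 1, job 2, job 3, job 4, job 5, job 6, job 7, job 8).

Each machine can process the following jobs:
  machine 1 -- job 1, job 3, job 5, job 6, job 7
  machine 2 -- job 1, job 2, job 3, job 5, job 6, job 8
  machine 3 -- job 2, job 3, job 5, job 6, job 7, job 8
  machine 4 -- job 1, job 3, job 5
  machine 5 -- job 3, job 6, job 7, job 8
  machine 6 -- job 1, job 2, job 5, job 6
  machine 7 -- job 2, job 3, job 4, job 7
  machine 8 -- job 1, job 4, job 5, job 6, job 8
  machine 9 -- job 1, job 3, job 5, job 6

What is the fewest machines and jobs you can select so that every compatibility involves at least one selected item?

A maximum matching has 8 edges (e.g. machine 1–job 7, machine 2–job 1, machine 3–job 8, machine 4–job 3, machine 5–job 6, machine 6–job 2, machine 7–job 4, machine 8–job 5).
By König's theorem the minimum vertex cover has the same size. One such cover is {job 1, job 2, job 3, job 4, job 5, job 6, job 7, job 8}.

8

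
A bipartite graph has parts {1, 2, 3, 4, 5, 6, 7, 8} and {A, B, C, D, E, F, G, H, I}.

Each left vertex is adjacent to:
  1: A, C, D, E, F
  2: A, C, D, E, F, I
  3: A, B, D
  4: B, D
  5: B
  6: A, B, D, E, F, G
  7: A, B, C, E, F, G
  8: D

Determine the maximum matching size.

One maximum matching: 1→C, 2→F, 3→A, 4→D, 5→B, 6→E, 7→G.
The set {4, 5, 8} has only 2 neighbours ({B, D}), so by Hall's theorem at most 7 of the 8 left vertices can be matched.

7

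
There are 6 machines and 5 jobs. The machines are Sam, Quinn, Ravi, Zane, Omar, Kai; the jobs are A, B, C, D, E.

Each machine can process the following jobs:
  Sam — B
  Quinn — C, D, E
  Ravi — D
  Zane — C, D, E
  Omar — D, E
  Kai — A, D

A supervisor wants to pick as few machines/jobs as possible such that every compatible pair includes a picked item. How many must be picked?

5

A maximum matching has 5 edges (e.g. Sam–B, Quinn–C, Ravi–D, Zane–E, Kai–A).
By König's theorem the minimum vertex cover has the same size. One such cover is {Sam, Kai, C, D, E}.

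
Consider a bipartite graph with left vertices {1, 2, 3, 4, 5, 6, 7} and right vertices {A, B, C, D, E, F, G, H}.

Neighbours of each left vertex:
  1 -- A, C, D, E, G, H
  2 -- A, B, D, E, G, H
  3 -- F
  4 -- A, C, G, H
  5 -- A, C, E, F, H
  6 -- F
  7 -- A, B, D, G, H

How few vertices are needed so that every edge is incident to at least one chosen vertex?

6

{1, 2, 4, 5, 7, F} is a vertex cover of size 6: every edge has an endpoint in this set.
No smaller cover exists because 1–A, 2–H, 3–F, 4–C, 5–E, 7–G is a matching of size 6, and a cover must include an endpoint of each of these disjoint edges (König's theorem).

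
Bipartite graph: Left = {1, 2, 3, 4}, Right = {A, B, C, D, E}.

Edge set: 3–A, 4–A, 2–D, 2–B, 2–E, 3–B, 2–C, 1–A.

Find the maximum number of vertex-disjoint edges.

A valid assignment of size 3: 1-A, 2-E, 3-B.
The set {1, 4} has only 1 neighbour ({A}), so by Hall's theorem at most 3 of the 4 left vertices can be matched.

3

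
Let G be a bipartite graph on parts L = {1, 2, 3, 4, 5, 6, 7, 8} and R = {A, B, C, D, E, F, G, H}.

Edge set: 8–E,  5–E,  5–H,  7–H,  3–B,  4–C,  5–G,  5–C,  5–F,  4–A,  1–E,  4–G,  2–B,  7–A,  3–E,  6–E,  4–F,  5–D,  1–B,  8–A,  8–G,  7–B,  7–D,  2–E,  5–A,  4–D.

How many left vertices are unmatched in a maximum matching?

One maximum matching: 1-E, 2-B, 4-F, 5-A, 7-D, 8-G.
The set {1, 2, 3, 6} has only 2 neighbours ({B, E}), so by Hall's theorem at most 6 of the 8 left vertices can be matched.
That matches 6 of the 8, leaving 2 unmatched; no matching can do better.

2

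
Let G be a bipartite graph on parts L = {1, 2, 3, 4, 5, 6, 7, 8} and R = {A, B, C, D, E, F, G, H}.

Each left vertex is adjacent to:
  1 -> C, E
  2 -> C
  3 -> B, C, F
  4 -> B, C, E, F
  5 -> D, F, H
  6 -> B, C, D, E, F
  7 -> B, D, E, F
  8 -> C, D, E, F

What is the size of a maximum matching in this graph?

A valid assignment of size 6: 1→E, 2→C, 3→F, 4→B, 5→H, 6→D.
The set {1, 2, 3, 4, 6, 7, 8} has only 5 neighbours ({B, C, D, E, F}), so by Hall's theorem at most 6 of the 8 left vertices can be matched.

6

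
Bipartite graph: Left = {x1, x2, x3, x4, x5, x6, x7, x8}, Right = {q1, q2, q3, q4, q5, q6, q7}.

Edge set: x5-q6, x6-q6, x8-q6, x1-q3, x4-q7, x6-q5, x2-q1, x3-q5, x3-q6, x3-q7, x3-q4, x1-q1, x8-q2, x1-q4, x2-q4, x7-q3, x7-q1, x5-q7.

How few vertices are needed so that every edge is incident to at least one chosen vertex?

7

{x8, q1, q3, q4, q5, q6, q7} is a vertex cover of size 7: every edge has an endpoint in this set.
No smaller cover exists because x1–q3, x2–q1, x3–q4, x4–q7, x5–q6, x6–q5, x8–q2 is a matching of size 7, and a cover must include an endpoint of each of these disjoint edges (König's theorem).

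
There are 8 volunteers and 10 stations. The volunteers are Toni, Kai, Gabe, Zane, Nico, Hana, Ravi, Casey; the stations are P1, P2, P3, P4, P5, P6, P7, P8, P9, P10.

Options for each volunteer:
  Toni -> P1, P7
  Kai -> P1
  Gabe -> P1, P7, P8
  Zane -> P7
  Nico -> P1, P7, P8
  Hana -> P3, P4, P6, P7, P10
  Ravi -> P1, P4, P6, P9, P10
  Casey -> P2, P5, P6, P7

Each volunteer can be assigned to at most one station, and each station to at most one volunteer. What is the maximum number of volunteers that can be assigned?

For example, pair Toni-P7, Kai-P1, Gabe-P8, Hana-P3, Ravi-P10, Casey-P5.
The set {Toni, Kai, Gabe, Zane, Nico} has only 3 neighbours ({P1, P7, P8}), so by Hall's theorem at most 6 of the 8 volunteers can be matched.

6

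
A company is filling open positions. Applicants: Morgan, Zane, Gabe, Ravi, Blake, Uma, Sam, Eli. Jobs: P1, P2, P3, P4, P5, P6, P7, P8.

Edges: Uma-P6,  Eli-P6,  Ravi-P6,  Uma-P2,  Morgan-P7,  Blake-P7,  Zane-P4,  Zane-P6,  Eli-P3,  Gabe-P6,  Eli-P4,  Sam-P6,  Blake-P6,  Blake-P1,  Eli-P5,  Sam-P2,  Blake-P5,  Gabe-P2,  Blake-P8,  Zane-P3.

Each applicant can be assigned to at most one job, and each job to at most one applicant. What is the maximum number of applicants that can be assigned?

6

One maximum matching: Morgan–P7, Zane–P4, Gabe–P2, Ravi–P6, Blake–P1, Eli–P5.
The set {Gabe, Ravi, Uma, Sam} has only 2 neighbours ({P2, P6}), so by Hall's theorem at most 6 of the 8 applicants can be matched.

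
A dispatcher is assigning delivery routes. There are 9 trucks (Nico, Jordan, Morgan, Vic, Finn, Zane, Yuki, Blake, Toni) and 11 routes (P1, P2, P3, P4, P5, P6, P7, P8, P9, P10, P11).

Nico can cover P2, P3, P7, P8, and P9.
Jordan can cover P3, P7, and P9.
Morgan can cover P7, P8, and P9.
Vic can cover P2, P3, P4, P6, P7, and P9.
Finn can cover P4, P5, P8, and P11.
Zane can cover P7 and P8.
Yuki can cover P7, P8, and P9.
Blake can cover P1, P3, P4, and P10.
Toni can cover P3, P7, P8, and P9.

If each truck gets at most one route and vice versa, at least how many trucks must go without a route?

1

For example, pair Nico–P2, Jordan–P3, Morgan–P8, Vic–P6, Finn–P11, Zane–P7, Yuki–P9, Blake–P1.
The set {Jordan, Morgan, Zane, Yuki, Toni} has only 4 neighbours ({P3, P7, P8, P9}), so by Hall's theorem at most 8 of the 9 trucks can be matched.
That matches 8 of the 9, leaving 1 unmatched; no matching can do better.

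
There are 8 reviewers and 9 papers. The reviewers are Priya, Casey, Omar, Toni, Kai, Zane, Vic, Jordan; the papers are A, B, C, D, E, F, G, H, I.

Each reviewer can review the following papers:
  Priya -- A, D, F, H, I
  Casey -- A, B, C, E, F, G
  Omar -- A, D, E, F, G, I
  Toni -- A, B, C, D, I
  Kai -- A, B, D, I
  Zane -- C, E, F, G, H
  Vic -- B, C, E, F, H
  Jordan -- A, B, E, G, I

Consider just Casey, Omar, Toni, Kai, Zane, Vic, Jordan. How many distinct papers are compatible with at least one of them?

9

The union of neighbours of {Casey, Omar, Toni, Kai, Zane, Vic, Jordan} is {A, B, C, D, E, F, G, H, I}, which has 9 elements.
Since |N(S)| = 9 ≥ |S| = 7, Hall's condition holds for this subset.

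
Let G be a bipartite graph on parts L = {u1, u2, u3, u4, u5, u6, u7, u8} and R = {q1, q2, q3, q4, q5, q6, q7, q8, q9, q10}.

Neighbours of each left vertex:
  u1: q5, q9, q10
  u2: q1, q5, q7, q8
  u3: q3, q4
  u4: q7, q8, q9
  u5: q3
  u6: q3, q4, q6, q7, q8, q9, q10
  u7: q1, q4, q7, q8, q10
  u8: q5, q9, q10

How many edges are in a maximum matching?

8

One maximum matching: u1-q10, u2-q8, u3-q4, u4-q9, u5-q3, u6-q6, u7-q7, u8-q5.
All 8 left vertices are matched, so no larger matching exists.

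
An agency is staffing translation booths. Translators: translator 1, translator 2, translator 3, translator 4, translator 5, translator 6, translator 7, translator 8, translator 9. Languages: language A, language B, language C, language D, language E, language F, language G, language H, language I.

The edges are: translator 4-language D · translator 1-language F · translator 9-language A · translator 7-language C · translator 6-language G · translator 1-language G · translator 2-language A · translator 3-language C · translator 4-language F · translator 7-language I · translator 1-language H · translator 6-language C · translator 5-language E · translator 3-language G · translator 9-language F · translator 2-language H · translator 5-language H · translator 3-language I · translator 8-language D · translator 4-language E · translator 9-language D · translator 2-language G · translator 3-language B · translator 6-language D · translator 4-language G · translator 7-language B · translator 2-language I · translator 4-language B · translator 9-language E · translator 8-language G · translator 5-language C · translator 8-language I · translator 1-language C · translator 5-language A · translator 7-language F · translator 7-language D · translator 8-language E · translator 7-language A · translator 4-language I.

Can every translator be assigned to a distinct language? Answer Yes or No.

Yes

A valid assignment of size 9: translator 1–language H, translator 2–language A, translator 3–language B, translator 4–language D, translator 5–language E, translator 6–language G, translator 7–language C, translator 8–language I, translator 9–language F.
Every translator is matched, so this is a perfect matching.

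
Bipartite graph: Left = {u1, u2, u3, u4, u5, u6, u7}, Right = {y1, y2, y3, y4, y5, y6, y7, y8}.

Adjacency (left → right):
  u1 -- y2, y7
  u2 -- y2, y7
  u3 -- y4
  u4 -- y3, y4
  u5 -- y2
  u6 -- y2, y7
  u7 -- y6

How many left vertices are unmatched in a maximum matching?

A valid assignment of size 5: u1→y2, u2→y7, u3→y4, u4→y3, u7→y6.
The set {u1, u2, u5, u6} has only 2 neighbours ({y2, y7}), so by Hall's theorem at most 5 of the 7 left vertices can be matched.
That matches 5 of the 7, leaving 2 unmatched; no matching can do better.

2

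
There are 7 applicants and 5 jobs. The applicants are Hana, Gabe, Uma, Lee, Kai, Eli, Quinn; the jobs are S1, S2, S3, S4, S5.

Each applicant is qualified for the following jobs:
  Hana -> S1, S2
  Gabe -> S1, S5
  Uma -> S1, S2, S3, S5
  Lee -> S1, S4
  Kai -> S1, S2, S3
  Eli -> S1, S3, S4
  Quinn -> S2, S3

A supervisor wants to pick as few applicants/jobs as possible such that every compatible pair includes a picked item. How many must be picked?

5

{S1, S2, S3, S4, S5} is a vertex cover of size 5: every edge has an endpoint in this set.
No smaller cover exists because Hana–S1, Gabe–S5, Uma–S3, Lee–S4, Kai–S2 is a matching of size 5, and a cover must include an endpoint of each of these disjoint edges (König's theorem).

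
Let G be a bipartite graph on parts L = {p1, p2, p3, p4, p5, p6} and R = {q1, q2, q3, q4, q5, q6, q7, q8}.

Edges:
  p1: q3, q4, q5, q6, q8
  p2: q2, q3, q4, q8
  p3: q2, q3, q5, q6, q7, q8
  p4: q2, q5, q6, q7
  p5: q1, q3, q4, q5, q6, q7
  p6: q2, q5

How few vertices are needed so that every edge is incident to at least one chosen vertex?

6

{p1, p2, p3, p4, p5, p6} is a vertex cover of size 6: every edge has an endpoint in this set.
No smaller cover exists because p1–q8, p2–q3, p3–q6, p4–q7, p5–q4, p6–q2 is a matching of size 6, and a cover must include an endpoint of each of these disjoint edges (König's theorem).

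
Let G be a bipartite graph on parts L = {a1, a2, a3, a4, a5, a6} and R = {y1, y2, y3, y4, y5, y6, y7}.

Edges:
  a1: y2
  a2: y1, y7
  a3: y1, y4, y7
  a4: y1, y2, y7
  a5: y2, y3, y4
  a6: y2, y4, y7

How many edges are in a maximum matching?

For example, pair a1–y2, a2–y1, a3–y4, a4–y7, a5–y3.
The set {a1, a2, a3, a4, a6} has only 4 neighbours ({y1, y2, y4, y7}), so by Hall's theorem at most 5 of the 6 left vertices can be matched.

5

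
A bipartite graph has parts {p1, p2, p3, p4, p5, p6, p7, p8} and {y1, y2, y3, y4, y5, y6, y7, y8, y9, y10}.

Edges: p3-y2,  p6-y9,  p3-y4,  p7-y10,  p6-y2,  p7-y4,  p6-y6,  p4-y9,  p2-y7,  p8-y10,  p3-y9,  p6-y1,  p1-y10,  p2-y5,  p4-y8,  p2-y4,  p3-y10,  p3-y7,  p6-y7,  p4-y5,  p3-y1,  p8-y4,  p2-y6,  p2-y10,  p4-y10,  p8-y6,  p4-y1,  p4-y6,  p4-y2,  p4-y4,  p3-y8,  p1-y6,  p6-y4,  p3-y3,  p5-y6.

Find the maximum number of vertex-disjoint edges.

One maximum matching: p1–y10, p2–y5, p3–y7, p4–y1, p5–y6, p6–y9, p7–y4.
The set {p1, p5, p7, p8} has only 3 neighbours ({y10, y4, y6}), so by Hall's theorem at most 7 of the 8 left vertices can be matched.

7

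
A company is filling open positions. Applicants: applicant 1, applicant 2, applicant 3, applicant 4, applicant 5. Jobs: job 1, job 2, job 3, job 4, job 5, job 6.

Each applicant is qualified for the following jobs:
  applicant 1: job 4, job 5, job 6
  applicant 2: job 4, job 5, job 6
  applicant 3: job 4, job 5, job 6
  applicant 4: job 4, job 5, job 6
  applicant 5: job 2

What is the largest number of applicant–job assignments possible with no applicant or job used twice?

4

A valid assignment of size 4: applicant 1-job 5, applicant 2-job 4, applicant 3-job 6, applicant 5-job 2.
The set {applicant 1, applicant 2, applicant 3, applicant 4} has only 3 neighbours ({job 4, job 5, job 6}), so by Hall's theorem at most 4 of the 5 applicants can be matched.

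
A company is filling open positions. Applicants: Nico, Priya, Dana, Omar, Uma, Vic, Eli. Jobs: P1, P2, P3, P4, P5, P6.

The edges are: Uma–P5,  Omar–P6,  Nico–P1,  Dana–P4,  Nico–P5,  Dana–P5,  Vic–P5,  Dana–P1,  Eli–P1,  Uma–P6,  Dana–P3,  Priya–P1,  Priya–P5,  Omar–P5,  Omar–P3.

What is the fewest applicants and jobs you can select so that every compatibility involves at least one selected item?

A maximum matching has 5 edges (e.g. Nico–P5, Priya–P1, Dana–P4, Omar–P3, Uma–P6).
By König's theorem the minimum vertex cover has the same size. One such cover is {Dana, Omar, Uma, P1, P5}.

5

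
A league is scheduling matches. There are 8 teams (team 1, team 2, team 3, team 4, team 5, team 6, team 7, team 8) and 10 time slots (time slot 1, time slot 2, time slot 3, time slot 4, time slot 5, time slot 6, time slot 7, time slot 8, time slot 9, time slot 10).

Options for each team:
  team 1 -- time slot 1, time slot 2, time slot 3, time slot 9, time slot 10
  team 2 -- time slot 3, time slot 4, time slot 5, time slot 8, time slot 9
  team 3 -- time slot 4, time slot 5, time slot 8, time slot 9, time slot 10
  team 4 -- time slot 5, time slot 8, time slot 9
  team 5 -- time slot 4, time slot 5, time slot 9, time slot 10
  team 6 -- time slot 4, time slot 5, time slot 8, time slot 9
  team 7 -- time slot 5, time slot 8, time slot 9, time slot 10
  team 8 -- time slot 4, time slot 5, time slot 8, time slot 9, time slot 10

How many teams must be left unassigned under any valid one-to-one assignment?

1

One maximum matching: team 1→time slot 1, team 2→time slot 3, team 3→time slot 5, team 4→time slot 9, team 5→time slot 4, team 6→time slot 8, team 7→time slot 10.
The set {team 3, team 4, team 5, team 6, team 7, team 8} has only 5 neighbours ({time slot 10, time slot 4, time slot 5, time slot 8, time slot 9}), so by Hall's theorem at most 7 of the 8 teams can be matched.
That matches 7 of the 8, leaving 1 unmatched; no matching can do better.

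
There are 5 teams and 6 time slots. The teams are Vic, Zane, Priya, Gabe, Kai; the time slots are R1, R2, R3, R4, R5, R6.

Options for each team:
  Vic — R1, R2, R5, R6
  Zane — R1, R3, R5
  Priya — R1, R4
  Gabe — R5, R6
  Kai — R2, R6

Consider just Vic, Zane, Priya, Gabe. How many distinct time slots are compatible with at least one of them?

The union of neighbours of {Vic, Zane, Priya, Gabe} is {R1, R2, R3, R4, R5, R6}, which has 6 elements.
Since |N(S)| = 6 ≥ |S| = 4, Hall's condition holds for this subset.

6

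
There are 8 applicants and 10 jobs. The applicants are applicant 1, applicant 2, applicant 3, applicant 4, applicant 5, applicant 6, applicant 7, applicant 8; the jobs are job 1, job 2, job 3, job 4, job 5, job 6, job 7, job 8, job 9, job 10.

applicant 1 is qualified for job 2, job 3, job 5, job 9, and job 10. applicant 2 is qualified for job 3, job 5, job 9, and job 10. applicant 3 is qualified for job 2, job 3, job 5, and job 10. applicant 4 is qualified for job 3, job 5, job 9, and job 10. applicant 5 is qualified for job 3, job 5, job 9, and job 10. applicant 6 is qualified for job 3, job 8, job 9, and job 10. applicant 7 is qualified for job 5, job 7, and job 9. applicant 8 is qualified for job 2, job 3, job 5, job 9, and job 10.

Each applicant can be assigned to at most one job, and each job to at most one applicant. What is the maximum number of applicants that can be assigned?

A valid assignment of size 7: applicant 1-job 10, applicant 2-job 3, applicant 3-job 2, applicant 4-job 5, applicant 5-job 9, applicant 6-job 8, applicant 7-job 7.
The set {applicant 1, applicant 2, applicant 3, applicant 4, applicant 5, applicant 8} has only 5 neighbours ({job 10, job 2, job 3, job 5, job 9}), so by Hall's theorem at most 7 of the 8 applicants can be matched.

7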